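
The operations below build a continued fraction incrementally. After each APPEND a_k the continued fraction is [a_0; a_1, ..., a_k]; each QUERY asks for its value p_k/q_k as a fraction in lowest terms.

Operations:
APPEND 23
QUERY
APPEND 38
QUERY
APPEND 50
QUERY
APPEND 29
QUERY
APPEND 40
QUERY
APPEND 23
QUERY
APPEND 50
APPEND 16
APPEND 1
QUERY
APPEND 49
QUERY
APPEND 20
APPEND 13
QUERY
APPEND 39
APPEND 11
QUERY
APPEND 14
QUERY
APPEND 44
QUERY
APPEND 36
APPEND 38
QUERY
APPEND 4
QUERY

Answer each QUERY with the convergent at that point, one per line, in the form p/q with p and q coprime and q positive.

23/1
875/38
43773/1901
1270292/55167
50855453/2208581
1170945711/50852530
997339342762/43313048907
49808368997097/2163107610269
13012949719698223/565134155916000
5606537191382367612/243484047161677157
79000022883140661967/3430860197809458485
3481607544049571494160/151201332750777850497
4769322728673422720659786/207124997223331636752823
19202707786302358597090871/833946667732552359087669

APPEND 23: p_0 = 23·1 + 0 = 23, q_0 = 23·0 + 1 = 1 → 23/1
APPEND 38: p_1 = 38·23 + 1 = 875, q_1 = 38·1 + 0 = 38 → 875/38
APPEND 50: p_2 = 50·875 + 23 = 43773, q_2 = 50·38 + 1 = 1901 → 43773/1901
APPEND 29: p_3 = 29·43773 + 875 = 1270292, q_3 = 29·1901 + 38 = 55167 → 1270292/55167
APPEND 40: p_4 = 40·1270292 + 43773 = 50855453, q_4 = 40·55167 + 1901 = 2208581 → 50855453/2208581
APPEND 23: p_5 = 23·50855453 + 1270292 = 1170945711, q_5 = 23·2208581 + 55167 = 50852530 → 1170945711/50852530
APPEND 50: p_6 = 50·1170945711 + 50855453 = 58598141003, q_6 = 50·50852530 + 2208581 = 2544835081 → 58598141003/2544835081
APPEND 16: p_7 = 16·58598141003 + 1170945711 = 938741201759, q_7 = 16·2544835081 + 50852530 = 40768213826 → 938741201759/40768213826
APPEND 1: p_8 = 1·938741201759 + 58598141003 = 997339342762, q_8 = 1·40768213826 + 2544835081 = 43313048907 → 997339342762/43313048907
APPEND 49: p_9 = 49·997339342762 + 938741201759 = 49808368997097, q_9 = 49·43313048907 + 40768213826 = 2163107610269 → 49808368997097/2163107610269
APPEND 20: p_10 = 20·49808368997097 + 997339342762 = 997164719284702, q_10 = 20·2163107610269 + 43313048907 = 43305465254287 → 997164719284702/43305465254287
APPEND 13: p_11 = 13·997164719284702 + 49808368997097 = 13012949719698223, q_11 = 13·43305465254287 + 2163107610269 = 565134155916000 → 13012949719698223/565134155916000
APPEND 39: p_12 = 39·13012949719698223 + 997164719284702 = 508502203787515399, q_12 = 39·565134155916000 + 43305465254287 = 22083537545978287 → 508502203787515399/22083537545978287
APPEND 11: p_13 = 11·508502203787515399 + 13012949719698223 = 5606537191382367612, q_13 = 11·22083537545978287 + 565134155916000 = 243484047161677157 → 5606537191382367612/243484047161677157
APPEND 14: p_14 = 14·5606537191382367612 + 508502203787515399 = 79000022883140661967, q_14 = 14·243484047161677157 + 22083537545978287 = 3430860197809458485 → 79000022883140661967/3430860197809458485
APPEND 44: p_15 = 44·79000022883140661967 + 5606537191382367612 = 3481607544049571494160, q_15 = 44·3430860197809458485 + 243484047161677157 = 151201332750777850497 → 3481607544049571494160/151201332750777850497
APPEND 36: p_16 = 36·3481607544049571494160 + 79000022883140661967 = 125416871608667714451727, q_16 = 36·151201332750777850497 + 3430860197809458485 = 5446678839225812076377 → 125416871608667714451727/5446678839225812076377
APPEND 38: p_17 = 38·125416871608667714451727 + 3481607544049571494160 = 4769322728673422720659786, q_17 = 38·5446678839225812076377 + 151201332750777850497 = 207124997223331636752823 → 4769322728673422720659786/207124997223331636752823
APPEND 4: p_18 = 4·4769322728673422720659786 + 125416871608667714451727 = 19202707786302358597090871, q_18 = 4·207124997223331636752823 + 5446678839225812076377 = 833946667732552359087669 → 19202707786302358597090871/833946667732552359087669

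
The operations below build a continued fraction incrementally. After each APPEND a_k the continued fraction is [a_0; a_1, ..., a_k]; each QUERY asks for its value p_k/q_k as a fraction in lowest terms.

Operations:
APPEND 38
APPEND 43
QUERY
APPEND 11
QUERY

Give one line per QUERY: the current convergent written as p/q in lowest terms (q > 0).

APPEND 38: p_0 = 38·1 + 0 = 38, q_0 = 38·0 + 1 = 1 → 38/1
APPEND 43: p_1 = 43·38 + 1 = 1635, q_1 = 43·1 + 0 = 43 → 1635/43
APPEND 11: p_2 = 11·1635 + 38 = 18023, q_2 = 11·43 + 1 = 474 → 18023/474

1635/43
18023/474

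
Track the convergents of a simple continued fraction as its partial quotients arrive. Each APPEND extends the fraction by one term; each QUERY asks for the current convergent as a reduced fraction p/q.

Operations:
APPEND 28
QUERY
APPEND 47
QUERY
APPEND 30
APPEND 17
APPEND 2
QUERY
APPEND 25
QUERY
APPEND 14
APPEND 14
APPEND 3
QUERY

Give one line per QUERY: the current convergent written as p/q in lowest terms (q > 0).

APPEND 28: p_0 = 28·1 + 0 = 28, q_0 = 28·0 + 1 = 1 → 28/1
APPEND 47: p_1 = 47·28 + 1 = 1317, q_1 = 47·1 + 0 = 47 → 1317/47
APPEND 30: p_2 = 30·1317 + 28 = 39538, q_2 = 30·47 + 1 = 1411 → 39538/1411
APPEND 17: p_3 = 17·39538 + 1317 = 673463, q_3 = 17·1411 + 47 = 24034 → 673463/24034
APPEND 2: p_4 = 2·673463 + 39538 = 1386464, q_4 = 2·24034 + 1411 = 49479 → 1386464/49479
APPEND 25: p_5 = 25·1386464 + 673463 = 35335063, q_5 = 25·49479 + 24034 = 1261009 → 35335063/1261009
APPEND 14: p_6 = 14·35335063 + 1386464 = 496077346, q_6 = 14·1261009 + 49479 = 17703605 → 496077346/17703605
APPEND 14: p_7 = 14·496077346 + 35335063 = 6980417907, q_7 = 14·17703605 + 1261009 = 249111479 → 6980417907/249111479
APPEND 3: p_8 = 3·6980417907 + 496077346 = 21437331067, q_8 = 3·249111479 + 17703605 = 765038042 → 21437331067/765038042

28/1
1317/47
1386464/49479
35335063/1261009
21437331067/765038042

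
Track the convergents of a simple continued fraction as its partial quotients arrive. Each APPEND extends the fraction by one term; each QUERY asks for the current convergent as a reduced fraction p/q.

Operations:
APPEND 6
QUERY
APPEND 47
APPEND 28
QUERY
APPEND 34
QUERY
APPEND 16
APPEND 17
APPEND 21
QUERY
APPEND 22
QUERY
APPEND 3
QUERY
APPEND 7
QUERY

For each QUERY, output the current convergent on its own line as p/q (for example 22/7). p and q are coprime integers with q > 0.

6/1
7930/1317
269903/44825
1554511287/258170411
34273066643/5692008656
104373711216/17334196379
764889045155/127031383309

APPEND 6: p_0 = 6·1 + 0 = 6, q_0 = 6·0 + 1 = 1 → 6/1
APPEND 47: p_1 = 47·6 + 1 = 283, q_1 = 47·1 + 0 = 47 → 283/47
APPEND 28: p_2 = 28·283 + 6 = 7930, q_2 = 28·47 + 1 = 1317 → 7930/1317
APPEND 34: p_3 = 34·7930 + 283 = 269903, q_3 = 34·1317 + 47 = 44825 → 269903/44825
APPEND 16: p_4 = 16·269903 + 7930 = 4326378, q_4 = 16·44825 + 1317 = 718517 → 4326378/718517
APPEND 17: p_5 = 17·4326378 + 269903 = 73818329, q_5 = 17·718517 + 44825 = 12259614 → 73818329/12259614
APPEND 21: p_6 = 21·73818329 + 4326378 = 1554511287, q_6 = 21·12259614 + 718517 = 258170411 → 1554511287/258170411
APPEND 22: p_7 = 22·1554511287 + 73818329 = 34273066643, q_7 = 22·258170411 + 12259614 = 5692008656 → 34273066643/5692008656
APPEND 3: p_8 = 3·34273066643 + 1554511287 = 104373711216, q_8 = 3·5692008656 + 258170411 = 17334196379 → 104373711216/17334196379
APPEND 7: p_9 = 7·104373711216 + 34273066643 = 764889045155, q_9 = 7·17334196379 + 5692008656 = 127031383309 → 764889045155/127031383309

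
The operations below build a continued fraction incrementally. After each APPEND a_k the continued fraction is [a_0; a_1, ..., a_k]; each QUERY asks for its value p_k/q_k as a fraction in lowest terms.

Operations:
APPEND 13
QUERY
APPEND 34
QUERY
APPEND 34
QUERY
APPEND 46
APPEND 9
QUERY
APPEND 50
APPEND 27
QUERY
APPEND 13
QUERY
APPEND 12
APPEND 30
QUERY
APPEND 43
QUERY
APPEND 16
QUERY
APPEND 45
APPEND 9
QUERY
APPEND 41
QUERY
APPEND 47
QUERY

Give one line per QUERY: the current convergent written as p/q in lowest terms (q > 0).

APPEND 13: p_0 = 13·1 + 0 = 13, q_0 = 13·0 + 1 = 1 → 13/1
APPEND 34: p_1 = 34·13 + 1 = 443, q_1 = 34·1 + 0 = 34 → 443/34
APPEND 34: p_2 = 34·443 + 13 = 15075, q_2 = 34·34 + 1 = 1157 → 15075/1157
APPEND 46: p_3 = 46·15075 + 443 = 693893, q_3 = 46·1157 + 34 = 53256 → 693893/53256
APPEND 9: p_4 = 9·693893 + 15075 = 6260112, q_4 = 9·53256 + 1157 = 480461 → 6260112/480461
APPEND 50: p_5 = 50·6260112 + 693893 = 313699493, q_5 = 50·480461 + 53256 = 24076306 → 313699493/24076306
APPEND 27: p_6 = 27·313699493 + 6260112 = 8476146423, q_6 = 27·24076306 + 480461 = 650540723 → 8476146423/650540723
APPEND 13: p_7 = 13·8476146423 + 313699493 = 110503602992, q_7 = 13·650540723 + 24076306 = 8481105705 → 110503602992/8481105705
APPEND 12: p_8 = 12·110503602992 + 8476146423 = 1334519382327, q_8 = 12·8481105705 + 650540723 = 102423809183 → 1334519382327/102423809183
APPEND 30: p_9 = 30·1334519382327 + 110503602992 = 40146085072802, q_9 = 30·102423809183 + 8481105705 = 3081195381195 → 40146085072802/3081195381195
APPEND 43: p_10 = 43·40146085072802 + 1334519382327 = 1727616177512813, q_10 = 43·3081195381195 + 102423809183 = 132593825200568 → 1727616177512813/132593825200568
APPEND 16: p_11 = 16·1727616177512813 + 40146085072802 = 27682004925277810, q_11 = 16·132593825200568 + 3081195381195 = 2124582398590283 → 27682004925277810/2124582398590283
APPEND 45: p_12 = 45·27682004925277810 + 1727616177512813 = 1247417837815014263, q_12 = 45·2124582398590283 + 132593825200568 = 95738801761763303 → 1247417837815014263/95738801761763303
APPEND 9: p_13 = 9·1247417837815014263 + 27682004925277810 = 11254442545260406177, q_13 = 9·95738801761763303 + 2124582398590283 = 863773798254460010 → 11254442545260406177/863773798254460010
APPEND 41: p_14 = 41·11254442545260406177 + 1247417837815014263 = 462679562193491667520, q_14 = 41·863773798254460010 + 95738801761763303 = 35510464530194623713 → 462679562193491667520/35510464530194623713
APPEND 47: p_15 = 47·462679562193491667520 + 11254442545260406177 = 21757193865639368779617, q_15 = 47·35510464530194623713 + 863773798254460010 = 1669855606717401774521 → 21757193865639368779617/1669855606717401774521

13/1
443/34
15075/1157
6260112/480461
8476146423/650540723
110503602992/8481105705
40146085072802/3081195381195
1727616177512813/132593825200568
27682004925277810/2124582398590283
11254442545260406177/863773798254460010
462679562193491667520/35510464530194623713
21757193865639368779617/1669855606717401774521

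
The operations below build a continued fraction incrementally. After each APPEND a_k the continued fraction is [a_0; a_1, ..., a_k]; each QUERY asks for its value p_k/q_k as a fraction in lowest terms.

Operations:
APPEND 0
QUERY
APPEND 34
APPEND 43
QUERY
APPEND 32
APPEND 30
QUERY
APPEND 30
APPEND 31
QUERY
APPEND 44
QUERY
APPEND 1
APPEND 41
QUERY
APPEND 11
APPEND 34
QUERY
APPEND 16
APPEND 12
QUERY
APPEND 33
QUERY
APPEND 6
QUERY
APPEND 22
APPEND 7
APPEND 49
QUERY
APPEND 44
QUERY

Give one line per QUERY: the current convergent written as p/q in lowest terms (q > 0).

APPEND 0: p_0 = 0·1 + 0 = 0, q_0 = 0·0 + 1 = 1 → 0/1
APPEND 34: p_1 = 34·0 + 1 = 1, q_1 = 34·1 + 0 = 34 → 1/34
APPEND 43: p_2 = 43·1 + 0 = 43, q_2 = 43·34 + 1 = 1463 → 43/1463
APPEND 32: p_3 = 32·43 + 1 = 1377, q_3 = 32·1463 + 34 = 46850 → 1377/46850
APPEND 30: p_4 = 30·1377 + 43 = 41353, q_4 = 30·46850 + 1463 = 1406963 → 41353/1406963
APPEND 30: p_5 = 30·41353 + 1377 = 1241967, q_5 = 30·1406963 + 46850 = 42255740 → 1241967/42255740
APPEND 31: p_6 = 31·1241967 + 41353 = 38542330, q_6 = 31·42255740 + 1406963 = 1311334903 → 38542330/1311334903
APPEND 44: p_7 = 44·38542330 + 1241967 = 1697104487, q_7 = 44·1311334903 + 42255740 = 57740991472 → 1697104487/57740991472
APPEND 1: p_8 = 1·1697104487 + 38542330 = 1735646817, q_8 = 1·57740991472 + 1311334903 = 59052326375 → 1735646817/59052326375
APPEND 41: p_9 = 41·1735646817 + 1697104487 = 72858623984, q_9 = 41·59052326375 + 57740991472 = 2478886372847 → 72858623984/2478886372847
APPEND 11: p_10 = 11·72858623984 + 1735646817 = 803180510641, q_10 = 11·2478886372847 + 59052326375 = 27326802427692 → 803180510641/27326802427692
APPEND 34: p_11 = 34·803180510641 + 72858623984 = 27380995985778, q_11 = 34·27326802427692 + 2478886372847 = 931590168914375 → 27380995985778/931590168914375
APPEND 16: p_12 = 16·27380995985778 + 803180510641 = 438899116283089, q_12 = 16·931590168914375 + 27326802427692 = 14932769505057692 → 438899116283089/14932769505057692
APPEND 12: p_13 = 12·438899116283089 + 27380995985778 = 5294170391382846, q_13 = 12·14932769505057692 + 931590168914375 = 180124824229606679 → 5294170391382846/180124824229606679
APPEND 33: p_14 = 33·5294170391382846 + 438899116283089 = 175146522031917007, q_14 = 33·180124824229606679 + 14932769505057692 = 5959051969082078099 → 175146522031917007/5959051969082078099
APPEND 6: p_15 = 6·175146522031917007 + 5294170391382846 = 1056173302582884888, q_15 = 6·5959051969082078099 + 180124824229606679 = 35934436638722075273 → 1056173302582884888/35934436638722075273
APPEND 22: p_16 = 22·1056173302582884888 + 175146522031917007 = 23410959178855384543, q_16 = 22·35934436638722075273 + 5959051969082078099 = 796516658020967734105 → 23410959178855384543/796516658020967734105
APPEND 7: p_17 = 7·23410959178855384543 + 1056173302582884888 = 164932887554570576689, q_17 = 7·796516658020967734105 + 35934436638722075273 = 5611551042785496214008 → 164932887554570576689/5611551042785496214008
APPEND 49: p_18 = 49·164932887554570576689 + 23410959178855384543 = 8105122449352813642304, q_18 = 49·5611551042785496214008 + 796516658020967734105 = 275762517754510282220497 → 8105122449352813642304/275762517754510282220497
APPEND 44: p_19 = 44·8105122449352813642304 + 164932887554570576689 = 356790320659078370838065, q_19 = 44·275762517754510282220497 + 5611551042785496214008 = 12139162332241237913915876 → 356790320659078370838065/12139162332241237913915876

0/1
43/1463
41353/1406963
38542330/1311334903
1697104487/57740991472
72858623984/2478886372847
27380995985778/931590168914375
5294170391382846/180124824229606679
175146522031917007/5959051969082078099
1056173302582884888/35934436638722075273
8105122449352813642304/275762517754510282220497
356790320659078370838065/12139162332241237913915876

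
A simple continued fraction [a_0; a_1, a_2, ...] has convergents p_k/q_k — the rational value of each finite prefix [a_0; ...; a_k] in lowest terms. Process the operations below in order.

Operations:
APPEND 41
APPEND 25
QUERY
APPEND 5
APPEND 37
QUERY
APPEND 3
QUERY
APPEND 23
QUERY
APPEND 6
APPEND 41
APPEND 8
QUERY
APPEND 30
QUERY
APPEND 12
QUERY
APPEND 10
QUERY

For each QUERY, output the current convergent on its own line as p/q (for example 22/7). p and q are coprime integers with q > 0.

APPEND 41: p_0 = 41·1 + 0 = 41, q_0 = 41·0 + 1 = 1 → 41/1
APPEND 25: p_1 = 25·41 + 1 = 1026, q_1 = 25·1 + 0 = 25 → 1026/25
APPEND 5: p_2 = 5·1026 + 41 = 5171, q_2 = 5·25 + 1 = 126 → 5171/126
APPEND 37: p_3 = 37·5171 + 1026 = 192353, q_3 = 37·126 + 25 = 4687 → 192353/4687
APPEND 3: p_4 = 3·192353 + 5171 = 582230, q_4 = 3·4687 + 126 = 14187 → 582230/14187
APPEND 23: p_5 = 23·582230 + 192353 = 13583643, q_5 = 23·14187 + 4687 = 330988 → 13583643/330988
APPEND 6: p_6 = 6·13583643 + 582230 = 82084088, q_6 = 6·330988 + 14187 = 2000115 → 82084088/2000115
APPEND 41: p_7 = 41·82084088 + 13583643 = 3379031251, q_7 = 41·2000115 + 330988 = 82335703 → 3379031251/82335703
APPEND 8: p_8 = 8·3379031251 + 82084088 = 27114334096, q_8 = 8·82335703 + 2000115 = 660685739 → 27114334096/660685739
APPEND 30: p_9 = 30·27114334096 + 3379031251 = 816809054131, q_9 = 30·660685739 + 82335703 = 19902907873 → 816809054131/19902907873
APPEND 12: p_10 = 12·816809054131 + 27114334096 = 9828822983668, q_10 = 12·19902907873 + 660685739 = 239495580215 → 9828822983668/239495580215
APPEND 10: p_11 = 10·9828822983668 + 816809054131 = 99105038890811, q_11 = 10·239495580215 + 19902907873 = 2414858710023 → 99105038890811/2414858710023

1026/25
192353/4687
582230/14187
13583643/330988
27114334096/660685739
816809054131/19902907873
9828822983668/239495580215
99105038890811/2414858710023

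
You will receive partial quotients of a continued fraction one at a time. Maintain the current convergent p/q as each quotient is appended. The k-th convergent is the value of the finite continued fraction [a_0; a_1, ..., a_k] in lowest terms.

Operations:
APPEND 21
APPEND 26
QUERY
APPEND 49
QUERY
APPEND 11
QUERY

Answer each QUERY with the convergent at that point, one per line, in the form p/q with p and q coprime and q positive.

547/26
26824/1275
295611/14051

APPEND 21: p_0 = 21·1 + 0 = 21, q_0 = 21·0 + 1 = 1 → 21/1
APPEND 26: p_1 = 26·21 + 1 = 547, q_1 = 26·1 + 0 = 26 → 547/26
APPEND 49: p_2 = 49·547 + 21 = 26824, q_2 = 49·26 + 1 = 1275 → 26824/1275
APPEND 11: p_3 = 11·26824 + 547 = 295611, q_3 = 11·1275 + 26 = 14051 → 295611/14051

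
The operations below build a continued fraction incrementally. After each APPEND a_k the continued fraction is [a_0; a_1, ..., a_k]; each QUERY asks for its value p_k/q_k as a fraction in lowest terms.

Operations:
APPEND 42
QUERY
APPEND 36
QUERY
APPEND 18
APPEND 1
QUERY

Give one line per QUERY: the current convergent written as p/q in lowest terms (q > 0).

42/1
1513/36
28789/685

APPEND 42: p_0 = 42·1 + 0 = 42, q_0 = 42·0 + 1 = 1 → 42/1
APPEND 36: p_1 = 36·42 + 1 = 1513, q_1 = 36·1 + 0 = 36 → 1513/36
APPEND 18: p_2 = 18·1513 + 42 = 27276, q_2 = 18·36 + 1 = 649 → 27276/649
APPEND 1: p_3 = 1·27276 + 1513 = 28789, q_3 = 1·649 + 36 = 685 → 28789/685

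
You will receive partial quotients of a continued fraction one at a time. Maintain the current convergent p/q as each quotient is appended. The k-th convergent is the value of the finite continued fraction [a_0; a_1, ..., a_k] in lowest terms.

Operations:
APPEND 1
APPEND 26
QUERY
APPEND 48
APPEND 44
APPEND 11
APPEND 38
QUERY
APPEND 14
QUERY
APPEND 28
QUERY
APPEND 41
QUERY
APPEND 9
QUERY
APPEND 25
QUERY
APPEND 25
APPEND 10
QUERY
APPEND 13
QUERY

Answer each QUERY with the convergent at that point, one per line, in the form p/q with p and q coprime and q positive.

27/26
23972091/23084920
336238616/323794931
9438653339/9089342988
387321025515/372986857439
3495327882974/3365971059939
87770518099865/84522263355914
22065353321895855/21248747812933804
289047351465025714/278350144123097241

APPEND 1: p_0 = 1·1 + 0 = 1, q_0 = 1·0 + 1 = 1 → 1/1
APPEND 26: p_1 = 26·1 + 1 = 27, q_1 = 26·1 + 0 = 26 → 27/26
APPEND 48: p_2 = 48·27 + 1 = 1297, q_2 = 48·26 + 1 = 1249 → 1297/1249
APPEND 44: p_3 = 44·1297 + 27 = 57095, q_3 = 44·1249 + 26 = 54982 → 57095/54982
APPEND 11: p_4 = 11·57095 + 1297 = 629342, q_4 = 11·54982 + 1249 = 606051 → 629342/606051
APPEND 38: p_5 = 38·629342 + 57095 = 23972091, q_5 = 38·606051 + 54982 = 23084920 → 23972091/23084920
APPEND 14: p_6 = 14·23972091 + 629342 = 336238616, q_6 = 14·23084920 + 606051 = 323794931 → 336238616/323794931
APPEND 28: p_7 = 28·336238616 + 23972091 = 9438653339, q_7 = 28·323794931 + 23084920 = 9089342988 → 9438653339/9089342988
APPEND 41: p_8 = 41·9438653339 + 336238616 = 387321025515, q_8 = 41·9089342988 + 323794931 = 372986857439 → 387321025515/372986857439
APPEND 9: p_9 = 9·387321025515 + 9438653339 = 3495327882974, q_9 = 9·372986857439 + 9089342988 = 3365971059939 → 3495327882974/3365971059939
APPEND 25: p_10 = 25·3495327882974 + 387321025515 = 87770518099865, q_10 = 25·3365971059939 + 372986857439 = 84522263355914 → 87770518099865/84522263355914
APPEND 25: p_11 = 25·87770518099865 + 3495327882974 = 2197758280379599, q_11 = 25·84522263355914 + 3365971059939 = 2116422554957789 → 2197758280379599/2116422554957789
APPEND 10: p_12 = 10·2197758280379599 + 87770518099865 = 22065353321895855, q_12 = 10·2116422554957789 + 84522263355914 = 21248747812933804 → 22065353321895855/21248747812933804
APPEND 13: p_13 = 13·22065353321895855 + 2197758280379599 = 289047351465025714, q_13 = 13·21248747812933804 + 2116422554957789 = 278350144123097241 → 289047351465025714/278350144123097241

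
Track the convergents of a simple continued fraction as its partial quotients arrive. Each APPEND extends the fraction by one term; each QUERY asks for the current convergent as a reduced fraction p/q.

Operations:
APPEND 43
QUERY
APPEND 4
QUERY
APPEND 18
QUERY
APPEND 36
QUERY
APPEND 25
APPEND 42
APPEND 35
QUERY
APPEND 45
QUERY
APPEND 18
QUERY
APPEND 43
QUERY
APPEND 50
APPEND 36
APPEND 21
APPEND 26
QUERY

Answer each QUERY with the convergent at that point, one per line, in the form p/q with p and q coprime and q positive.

43/1
173/4
3157/73
113825/2632
4194542197/96991303
188874161534/4367377933
3403929449809/78709794097
146557840503321/3388888524104
144638660771870824349/3344510917656823134

APPEND 43: p_0 = 43·1 + 0 = 43, q_0 = 43·0 + 1 = 1 → 43/1
APPEND 4: p_1 = 4·43 + 1 = 173, q_1 = 4·1 + 0 = 4 → 173/4
APPEND 18: p_2 = 18·173 + 43 = 3157, q_2 = 18·4 + 1 = 73 → 3157/73
APPEND 36: p_3 = 36·3157 + 173 = 113825, q_3 = 36·73 + 4 = 2632 → 113825/2632
APPEND 25: p_4 = 25·113825 + 3157 = 2848782, q_4 = 25·2632 + 73 = 65873 → 2848782/65873
APPEND 42: p_5 = 42·2848782 + 113825 = 119762669, q_5 = 42·65873 + 2632 = 2769298 → 119762669/2769298
APPEND 35: p_6 = 35·119762669 + 2848782 = 4194542197, q_6 = 35·2769298 + 65873 = 96991303 → 4194542197/96991303
APPEND 45: p_7 = 45·4194542197 + 119762669 = 188874161534, q_7 = 45·96991303 + 2769298 = 4367377933 → 188874161534/4367377933
APPEND 18: p_8 = 18·188874161534 + 4194542197 = 3403929449809, q_8 = 18·4367377933 + 96991303 = 78709794097 → 3403929449809/78709794097
APPEND 43: p_9 = 43·3403929449809 + 188874161534 = 146557840503321, q_9 = 43·78709794097 + 4367377933 = 3388888524104 → 146557840503321/3388888524104
APPEND 50: p_10 = 50·146557840503321 + 3403929449809 = 7331295954615859, q_10 = 50·3388888524104 + 78709794097 = 169523135999297 → 7331295954615859/169523135999297
APPEND 36: p_11 = 36·7331295954615859 + 146557840503321 = 264073212206674245, q_11 = 36·169523135999297 + 3388888524104 = 6106221784498796 → 264073212206674245/6106221784498796
APPEND 21: p_12 = 21·264073212206674245 + 7331295954615859 = 5552868752294775004, q_12 = 21·6106221784498796 + 169523135999297 = 128400180610474013 → 5552868752294775004/128400180610474013
APPEND 26: p_13 = 26·5552868752294775004 + 264073212206674245 = 144638660771870824349, q_13 = 26·128400180610474013 + 6106221784498796 = 3344510917656823134 → 144638660771870824349/3344510917656823134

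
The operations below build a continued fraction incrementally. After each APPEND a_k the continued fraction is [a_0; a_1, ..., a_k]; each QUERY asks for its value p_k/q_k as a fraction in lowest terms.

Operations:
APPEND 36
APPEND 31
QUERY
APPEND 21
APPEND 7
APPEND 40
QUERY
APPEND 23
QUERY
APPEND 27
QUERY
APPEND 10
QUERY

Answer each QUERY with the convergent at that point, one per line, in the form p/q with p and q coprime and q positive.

1117/31
6646213/184452
153028467/4246991
4138414822/114853209
41537176687/1152779081

APPEND 36: p_0 = 36·1 + 0 = 36, q_0 = 36·0 + 1 = 1 → 36/1
APPEND 31: p_1 = 31·36 + 1 = 1117, q_1 = 31·1 + 0 = 31 → 1117/31
APPEND 21: p_2 = 21·1117 + 36 = 23493, q_2 = 21·31 + 1 = 652 → 23493/652
APPEND 7: p_3 = 7·23493 + 1117 = 165568, q_3 = 7·652 + 31 = 4595 → 165568/4595
APPEND 40: p_4 = 40·165568 + 23493 = 6646213, q_4 = 40·4595 + 652 = 184452 → 6646213/184452
APPEND 23: p_5 = 23·6646213 + 165568 = 153028467, q_5 = 23·184452 + 4595 = 4246991 → 153028467/4246991
APPEND 27: p_6 = 27·153028467 + 6646213 = 4138414822, q_6 = 27·4246991 + 184452 = 114853209 → 4138414822/114853209
APPEND 10: p_7 = 10·4138414822 + 153028467 = 41537176687, q_7 = 10·114853209 + 4246991 = 1152779081 → 41537176687/1152779081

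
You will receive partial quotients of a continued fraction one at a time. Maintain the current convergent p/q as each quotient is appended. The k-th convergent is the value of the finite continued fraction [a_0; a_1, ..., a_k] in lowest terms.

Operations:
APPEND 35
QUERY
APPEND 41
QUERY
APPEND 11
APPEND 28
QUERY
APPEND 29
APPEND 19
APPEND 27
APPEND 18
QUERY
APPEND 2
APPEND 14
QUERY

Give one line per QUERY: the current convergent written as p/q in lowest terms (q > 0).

35/1
1436/41
444704/12697
119926012785/3424076654
3570938998289/101955935772

APPEND 35: p_0 = 35·1 + 0 = 35, q_0 = 35·0 + 1 = 1 → 35/1
APPEND 41: p_1 = 41·35 + 1 = 1436, q_1 = 41·1 + 0 = 41 → 1436/41
APPEND 11: p_2 = 11·1436 + 35 = 15831, q_2 = 11·41 + 1 = 452 → 15831/452
APPEND 28: p_3 = 28·15831 + 1436 = 444704, q_3 = 28·452 + 41 = 12697 → 444704/12697
APPEND 29: p_4 = 29·444704 + 15831 = 12912247, q_4 = 29·12697 + 452 = 368665 → 12912247/368665
APPEND 19: p_5 = 19·12912247 + 444704 = 245777397, q_5 = 19·368665 + 12697 = 7017332 → 245777397/7017332
APPEND 27: p_6 = 27·245777397 + 12912247 = 6648901966, q_6 = 27·7017332 + 368665 = 189836629 → 6648901966/189836629
APPEND 18: p_7 = 18·6648901966 + 245777397 = 119926012785, q_7 = 18·189836629 + 7017332 = 3424076654 → 119926012785/3424076654
APPEND 2: p_8 = 2·119926012785 + 6648901966 = 246500927536, q_8 = 2·3424076654 + 189836629 = 7037989937 → 246500927536/7037989937
APPEND 14: p_9 = 14·246500927536 + 119926012785 = 3570938998289, q_9 = 14·7037989937 + 3424076654 = 101955935772 → 3570938998289/101955935772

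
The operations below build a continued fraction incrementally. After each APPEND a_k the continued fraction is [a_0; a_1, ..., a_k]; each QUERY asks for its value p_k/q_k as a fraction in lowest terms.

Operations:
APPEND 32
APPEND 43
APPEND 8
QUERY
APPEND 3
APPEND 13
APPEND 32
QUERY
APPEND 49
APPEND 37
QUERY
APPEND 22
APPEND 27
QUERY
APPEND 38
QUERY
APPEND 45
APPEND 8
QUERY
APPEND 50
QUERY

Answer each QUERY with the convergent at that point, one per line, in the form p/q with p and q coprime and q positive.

11048/345
14748793/460566
26771323879/835998007
15948462776311/498028530676
606631277775834/18943498703935
219121478979286562/6842587260365943
10983388304927016941/342982318488504901

APPEND 32: p_0 = 32·1 + 0 = 32, q_0 = 32·0 + 1 = 1 → 32/1
APPEND 43: p_1 = 43·32 + 1 = 1377, q_1 = 43·1 + 0 = 43 → 1377/43
APPEND 8: p_2 = 8·1377 + 32 = 11048, q_2 = 8·43 + 1 = 345 → 11048/345
APPEND 3: p_3 = 3·11048 + 1377 = 34521, q_3 = 3·345 + 43 = 1078 → 34521/1078
APPEND 13: p_4 = 13·34521 + 11048 = 459821, q_4 = 13·1078 + 345 = 14359 → 459821/14359
APPEND 32: p_5 = 32·459821 + 34521 = 14748793, q_5 = 32·14359 + 1078 = 460566 → 14748793/460566
APPEND 49: p_6 = 49·14748793 + 459821 = 723150678, q_6 = 49·460566 + 14359 = 22582093 → 723150678/22582093
APPEND 37: p_7 = 37·723150678 + 14748793 = 26771323879, q_7 = 37·22582093 + 460566 = 835998007 → 26771323879/835998007
APPEND 22: p_8 = 22·26771323879 + 723150678 = 589692276016, q_8 = 22·835998007 + 22582093 = 18414538247 → 589692276016/18414538247
APPEND 27: p_9 = 27·589692276016 + 26771323879 = 15948462776311, q_9 = 27·18414538247 + 835998007 = 498028530676 → 15948462776311/498028530676
APPEND 38: p_10 = 38·15948462776311 + 589692276016 = 606631277775834, q_10 = 38·498028530676 + 18414538247 = 18943498703935 → 606631277775834/18943498703935
APPEND 45: p_11 = 45·606631277775834 + 15948462776311 = 27314355962688841, q_11 = 45·18943498703935 + 498028530676 = 852955470207751 → 27314355962688841/852955470207751
APPEND 8: p_12 = 8·27314355962688841 + 606631277775834 = 219121478979286562, q_12 = 8·852955470207751 + 18943498703935 = 6842587260365943 → 219121478979286562/6842587260365943
APPEND 50: p_13 = 50·219121478979286562 + 27314355962688841 = 10983388304927016941, q_13 = 50·6842587260365943 + 852955470207751 = 342982318488504901 → 10983388304927016941/342982318488504901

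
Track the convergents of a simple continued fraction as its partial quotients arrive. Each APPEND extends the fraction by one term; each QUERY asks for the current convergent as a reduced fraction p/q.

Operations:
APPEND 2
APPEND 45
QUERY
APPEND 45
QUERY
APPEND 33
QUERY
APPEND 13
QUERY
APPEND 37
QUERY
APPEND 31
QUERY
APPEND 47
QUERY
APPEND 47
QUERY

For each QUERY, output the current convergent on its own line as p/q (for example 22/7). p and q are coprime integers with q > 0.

APPEND 2: p_0 = 2·1 + 0 = 2, q_0 = 2·0 + 1 = 1 → 2/1
APPEND 45: p_1 = 45·2 + 1 = 91, q_1 = 45·1 + 0 = 45 → 91/45
APPEND 45: p_2 = 45·91 + 2 = 4097, q_2 = 45·45 + 1 = 2026 → 4097/2026
APPEND 33: p_3 = 33·4097 + 91 = 135292, q_3 = 33·2026 + 45 = 66903 → 135292/66903
APPEND 13: p_4 = 13·135292 + 4097 = 1762893, q_4 = 13·66903 + 2026 = 871765 → 1762893/871765
APPEND 37: p_5 = 37·1762893 + 135292 = 65362333, q_5 = 37·871765 + 66903 = 32322208 → 65362333/32322208
APPEND 31: p_6 = 31·65362333 + 1762893 = 2027995216, q_6 = 31·32322208 + 871765 = 1002860213 → 2027995216/1002860213
APPEND 47: p_7 = 47·2027995216 + 65362333 = 95381137485, q_7 = 47·1002860213 + 32322208 = 47166752219 → 95381137485/47166752219
APPEND 47: p_8 = 47·95381137485 + 2027995216 = 4484941457011, q_8 = 47·47166752219 + 1002860213 = 2217840214506 → 4484941457011/2217840214506

91/45
4097/2026
135292/66903
1762893/871765
65362333/32322208
2027995216/1002860213
95381137485/47166752219
4484941457011/2217840214506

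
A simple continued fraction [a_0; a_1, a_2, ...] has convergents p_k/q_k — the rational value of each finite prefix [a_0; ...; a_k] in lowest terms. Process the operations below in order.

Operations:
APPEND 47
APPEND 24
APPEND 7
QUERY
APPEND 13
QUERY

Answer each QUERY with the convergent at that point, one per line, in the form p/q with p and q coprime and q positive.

7950/169
104479/2221

APPEND 47: p_0 = 47·1 + 0 = 47, q_0 = 47·0 + 1 = 1 → 47/1
APPEND 24: p_1 = 24·47 + 1 = 1129, q_1 = 24·1 + 0 = 24 → 1129/24
APPEND 7: p_2 = 7·1129 + 47 = 7950, q_2 = 7·24 + 1 = 169 → 7950/169
APPEND 13: p_3 = 13·7950 + 1129 = 104479, q_3 = 13·169 + 24 = 2221 → 104479/2221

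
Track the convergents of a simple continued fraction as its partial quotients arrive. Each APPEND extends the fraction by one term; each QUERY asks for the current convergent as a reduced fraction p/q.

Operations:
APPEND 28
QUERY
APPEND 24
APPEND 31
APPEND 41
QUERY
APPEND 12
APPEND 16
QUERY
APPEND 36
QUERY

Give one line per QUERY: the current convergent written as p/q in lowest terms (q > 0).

APPEND 28: p_0 = 28·1 + 0 = 28, q_0 = 28·0 + 1 = 1 → 28/1
APPEND 24: p_1 = 24·28 + 1 = 673, q_1 = 24·1 + 0 = 24 → 673/24
APPEND 31: p_2 = 31·673 + 28 = 20891, q_2 = 31·24 + 1 = 745 → 20891/745
APPEND 41: p_3 = 41·20891 + 673 = 857204, q_3 = 41·745 + 24 = 30569 → 857204/30569
APPEND 12: p_4 = 12·857204 + 20891 = 10307339, q_4 = 12·30569 + 745 = 367573 → 10307339/367573
APPEND 16: p_5 = 16·10307339 + 857204 = 165774628, q_5 = 16·367573 + 30569 = 5911737 → 165774628/5911737
APPEND 36: p_6 = 36·165774628 + 10307339 = 5978193947, q_6 = 36·5911737 + 367573 = 213190105 → 5978193947/213190105

28/1
857204/30569
165774628/5911737
5978193947/213190105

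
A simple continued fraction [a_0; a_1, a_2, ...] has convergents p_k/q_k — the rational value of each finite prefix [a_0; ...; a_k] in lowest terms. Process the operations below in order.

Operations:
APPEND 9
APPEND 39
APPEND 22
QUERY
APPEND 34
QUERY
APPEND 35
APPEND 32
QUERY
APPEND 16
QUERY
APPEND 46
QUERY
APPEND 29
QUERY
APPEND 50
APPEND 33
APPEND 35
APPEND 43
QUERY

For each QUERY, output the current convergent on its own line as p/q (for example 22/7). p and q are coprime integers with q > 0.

APPEND 9: p_0 = 9·1 + 0 = 9, q_0 = 9·0 + 1 = 1 → 9/1
APPEND 39: p_1 = 39·9 + 1 = 352, q_1 = 39·1 + 0 = 39 → 352/39
APPEND 22: p_2 = 22·352 + 9 = 7753, q_2 = 22·39 + 1 = 859 → 7753/859
APPEND 34: p_3 = 34·7753 + 352 = 263954, q_3 = 34·859 + 39 = 29245 → 263954/29245
APPEND 35: p_4 = 35·263954 + 7753 = 9246143, q_4 = 35·29245 + 859 = 1024434 → 9246143/1024434
APPEND 32: p_5 = 32·9246143 + 263954 = 296140530, q_5 = 32·1024434 + 29245 = 32811133 → 296140530/32811133
APPEND 16: p_6 = 16·296140530 + 9246143 = 4747494623, q_6 = 16·32811133 + 1024434 = 526002562 → 4747494623/526002562
APPEND 46: p_7 = 46·4747494623 + 296140530 = 218680893188, q_7 = 46·526002562 + 32811133 = 24228928985 → 218680893188/24228928985
APPEND 29: p_8 = 29·218680893188 + 4747494623 = 6346493397075, q_8 = 29·24228928985 + 526002562 = 703164943127 → 6346493397075/703164943127
APPEND 50: p_9 = 50·6346493397075 + 218680893188 = 317543350746938, q_9 = 50·703164943127 + 24228928985 = 35182476085335 → 317543350746938/35182476085335
APPEND 33: p_10 = 33·317543350746938 + 6346493397075 = 10485277068046029, q_10 = 33·35182476085335 + 703164943127 = 1161724875759182 → 10485277068046029/1161724875759182
APPEND 35: p_11 = 35·10485277068046029 + 317543350746938 = 367302240732357953, q_11 = 35·1161724875759182 + 35182476085335 = 40695553127656705 → 367302240732357953/40695553127656705
APPEND 43: p_12 = 43·367302240732357953 + 10485277068046029 = 15804481628559438008, q_12 = 43·40695553127656705 + 1161724875759182 = 1751070509364997497 → 15804481628559438008/1751070509364997497

7753/859
263954/29245
296140530/32811133
4747494623/526002562
218680893188/24228928985
6346493397075/703164943127
15804481628559438008/1751070509364997497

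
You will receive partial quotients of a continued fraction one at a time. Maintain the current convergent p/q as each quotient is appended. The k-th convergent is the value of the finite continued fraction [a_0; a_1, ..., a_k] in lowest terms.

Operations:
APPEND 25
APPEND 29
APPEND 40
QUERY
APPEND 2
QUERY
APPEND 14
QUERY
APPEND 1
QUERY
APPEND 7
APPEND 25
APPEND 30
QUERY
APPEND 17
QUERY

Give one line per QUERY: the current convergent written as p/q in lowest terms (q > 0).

APPEND 25: p_0 = 25·1 + 0 = 25, q_0 = 25·0 + 1 = 1 → 25/1
APPEND 29: p_1 = 29·25 + 1 = 726, q_1 = 29·1 + 0 = 29 → 726/29
APPEND 40: p_2 = 40·726 + 25 = 29065, q_2 = 40·29 + 1 = 1161 → 29065/1161
APPEND 2: p_3 = 2·29065 + 726 = 58856, q_3 = 2·1161 + 29 = 2351 → 58856/2351
APPEND 14: p_4 = 14·58856 + 29065 = 853049, q_4 = 14·2351 + 1161 = 34075 → 853049/34075
APPEND 1: p_5 = 1·853049 + 58856 = 911905, q_5 = 1·34075 + 2351 = 36426 → 911905/36426
APPEND 7: p_6 = 7·911905 + 853049 = 7236384, q_6 = 7·36426 + 34075 = 289057 → 7236384/289057
APPEND 25: p_7 = 25·7236384 + 911905 = 181821505, q_7 = 25·289057 + 36426 = 7262851 → 181821505/7262851
APPEND 30: p_8 = 30·181821505 + 7236384 = 5461881534, q_8 = 30·7262851 + 289057 = 218174587 → 5461881534/218174587
APPEND 17: p_9 = 17·5461881534 + 181821505 = 93033807583, q_9 = 17·218174587 + 7262851 = 3716230830 → 93033807583/3716230830

29065/1161
58856/2351
853049/34075
911905/36426
5461881534/218174587
93033807583/3716230830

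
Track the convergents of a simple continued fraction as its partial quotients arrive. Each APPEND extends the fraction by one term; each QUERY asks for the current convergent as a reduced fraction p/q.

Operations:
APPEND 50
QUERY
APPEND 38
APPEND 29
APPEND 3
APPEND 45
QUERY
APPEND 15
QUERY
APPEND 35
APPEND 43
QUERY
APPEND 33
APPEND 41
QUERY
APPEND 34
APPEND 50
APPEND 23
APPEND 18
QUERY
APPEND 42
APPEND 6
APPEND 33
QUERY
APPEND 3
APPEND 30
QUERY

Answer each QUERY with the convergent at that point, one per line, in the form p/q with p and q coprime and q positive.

APPEND 50: p_0 = 50·1 + 0 = 50, q_0 = 50·0 + 1 = 1 → 50/1
APPEND 38: p_1 = 38·50 + 1 = 1901, q_1 = 38·1 + 0 = 38 → 1901/38
APPEND 29: p_2 = 29·1901 + 50 = 55179, q_2 = 29·38 + 1 = 1103 → 55179/1103
APPEND 3: p_3 = 3·55179 + 1901 = 167438, q_3 = 3·1103 + 38 = 3347 → 167438/3347
APPEND 45: p_4 = 45·167438 + 55179 = 7589889, q_4 = 45·3347 + 1103 = 151718 → 7589889/151718
APPEND 15: p_5 = 15·7589889 + 167438 = 114015773, q_5 = 15·151718 + 3347 = 2279117 → 114015773/2279117
APPEND 35: p_6 = 35·114015773 + 7589889 = 3998141944, q_6 = 35·2279117 + 151718 = 79920813 → 3998141944/79920813
APPEND 43: p_7 = 43·3998141944 + 114015773 = 172034119365, q_7 = 43·79920813 + 2279117 = 3438874076 → 172034119365/3438874076
APPEND 33: p_8 = 33·172034119365 + 3998141944 = 5681124080989, q_8 = 33·3438874076 + 79920813 = 113562765321 → 5681124080989/113562765321
APPEND 41: p_9 = 41·5681124080989 + 172034119365 = 233098121439914, q_9 = 41·113562765321 + 3438874076 = 4659512252237 → 233098121439914/4659512252237
APPEND 34: p_10 = 34·233098121439914 + 5681124080989 = 7931017253038065, q_10 = 34·4659512252237 + 113562765321 = 158536979341379 → 7931017253038065/158536979341379
APPEND 50: p_11 = 50·7931017253038065 + 233098121439914 = 396783960773343164, q_11 = 50·158536979341379 + 4659512252237 = 7931508479321187 → 396783960773343164/7931508479321187
APPEND 23: p_12 = 23·396783960773343164 + 7931017253038065 = 9133962115039930837, q_12 = 23·7931508479321187 + 158536979341379 = 182583232003728680 → 9133962115039930837/182583232003728680
APPEND 18: p_13 = 18·9133962115039930837 + 396783960773343164 = 164808102031492098230, q_13 = 18·182583232003728680 + 7931508479321187 = 3294429684546437427 → 164808102031492098230/3294429684546437427
APPEND 42: p_14 = 42·164808102031492098230 + 9133962115039930837 = 6931074247437708056497, q_14 = 42·3294429684546437427 + 182583232003728680 = 138548629982954100614 → 6931074247437708056497/138548629982954100614
APPEND 6: p_15 = 6·6931074247437708056497 + 164808102031492098230 = 41751253586657740437212, q_15 = 6·138548629982954100614 + 3294429684546437427 = 834586209582271041111 → 41751253586657740437212/834586209582271041111
APPEND 33: p_16 = 33·41751253586657740437212 + 6931074247437708056497 = 1384722442607143142484493, q_16 = 33·834586209582271041111 + 138548629982954100614 = 27679893546197898457277 → 1384722442607143142484493/27679893546197898457277
APPEND 3: p_17 = 3·1384722442607143142484493 + 41751253586657740437212 = 4195918581408087167890691, q_17 = 3·27679893546197898457277 + 834586209582271041111 = 83874266848175966412942 → 4195918581408087167890691/83874266848175966412942
APPEND 30: p_18 = 30·4195918581408087167890691 + 1384722442607143142484493 = 127262279884849758179205223, q_18 = 30·83874266848175966412942 + 27679893546197898457277 = 2543907898991476890845537 → 127262279884849758179205223/2543907898991476890845537

50/1
7589889/151718
114015773/2279117
172034119365/3438874076
233098121439914/4659512252237
164808102031492098230/3294429684546437427
1384722442607143142484493/27679893546197898457277
127262279884849758179205223/2543907898991476890845537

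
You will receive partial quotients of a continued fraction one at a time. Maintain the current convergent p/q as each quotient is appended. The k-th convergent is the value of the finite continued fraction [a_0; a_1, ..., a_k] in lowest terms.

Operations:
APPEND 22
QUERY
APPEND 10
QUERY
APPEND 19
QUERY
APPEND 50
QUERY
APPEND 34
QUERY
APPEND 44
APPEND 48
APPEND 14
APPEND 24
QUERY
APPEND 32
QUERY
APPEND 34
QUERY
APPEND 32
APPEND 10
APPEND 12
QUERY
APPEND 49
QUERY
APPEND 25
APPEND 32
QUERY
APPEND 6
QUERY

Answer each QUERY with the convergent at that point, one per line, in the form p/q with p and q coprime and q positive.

APPEND 22: p_0 = 22·1 + 0 = 22, q_0 = 22·0 + 1 = 1 → 22/1
APPEND 10: p_1 = 10·22 + 1 = 221, q_1 = 10·1 + 0 = 10 → 221/10
APPEND 19: p_2 = 19·221 + 22 = 4221, q_2 = 19·10 + 1 = 191 → 4221/191
APPEND 50: p_3 = 50·4221 + 221 = 211271, q_3 = 50·191 + 10 = 9560 → 211271/9560
APPEND 34: p_4 = 34·211271 + 4221 = 7187435, q_4 = 34·9560 + 191 = 325231 → 7187435/325231
APPEND 44: p_5 = 44·7187435 + 211271 = 316458411, q_5 = 44·325231 + 9560 = 14319724 → 316458411/14319724
APPEND 48: p_6 = 48·316458411 + 7187435 = 15197191163, q_6 = 48·14319724 + 325231 = 687671983 → 15197191163/687671983
APPEND 14: p_7 = 14·15197191163 + 316458411 = 213077134693, q_7 = 14·687671983 + 14319724 = 9641727486 → 213077134693/9641727486
APPEND 24: p_8 = 24·213077134693 + 15197191163 = 5129048423795, q_8 = 24·9641727486 + 687671983 = 232089131647 → 5129048423795/232089131647
APPEND 32: p_9 = 32·5129048423795 + 213077134693 = 164342626696133, q_9 = 32·232089131647 + 9641727486 = 7436493940190 → 164342626696133/7436493940190
APPEND 34: p_10 = 34·164342626696133 + 5129048423795 = 5592778356092317, q_10 = 34·7436493940190 + 232089131647 = 253072883098107 → 5592778356092317/253072883098107
APPEND 32: p_11 = 32·5592778356092317 + 164342626696133 = 179133250021650277, q_11 = 32·253072883098107 + 7436493940190 = 8105768753079614 → 179133250021650277/8105768753079614
APPEND 10: p_12 = 10·179133250021650277 + 5592778356092317 = 1796925278572595087, q_12 = 10·8105768753079614 + 253072883098107 = 81310760413894247 → 1796925278572595087/81310760413894247
APPEND 12: p_13 = 12·1796925278572595087 + 179133250021650277 = 21742236592892791321, q_13 = 12·81310760413894247 + 8105768753079614 = 983834893719810578 → 21742236592892791321/983834893719810578
APPEND 49: p_14 = 49·21742236592892791321 + 1796925278572595087 = 1067166518330319369816, q_14 = 49·983834893719810578 + 81310760413894247 = 48289220552684612569 → 1067166518330319369816/48289220552684612569
APPEND 25: p_15 = 25·1067166518330319369816 + 21742236592892791321 = 26700905194850877036721, q_15 = 25·48289220552684612569 + 983834893719810578 = 1208214348710835124803 → 26700905194850877036721/1208214348710835124803
APPEND 32: p_16 = 32·26700905194850877036721 + 1067166518330319369816 = 855496132753558384544888, q_16 = 32·1208214348710835124803 + 48289220552684612569 = 38711148379299408606265 → 855496132753558384544888/38711148379299408606265
APPEND 6: p_17 = 6·855496132753558384544888 + 26700905194850877036721 = 5159677701716201184306049, q_17 = 6·38711148379299408606265 + 1208214348710835124803 = 233475104624507286762393 → 5159677701716201184306049/233475104624507286762393

22/1
221/10
4221/191
211271/9560
7187435/325231
5129048423795/232089131647
164342626696133/7436493940190
5592778356092317/253072883098107
21742236592892791321/983834893719810578
1067166518330319369816/48289220552684612569
855496132753558384544888/38711148379299408606265
5159677701716201184306049/233475104624507286762393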